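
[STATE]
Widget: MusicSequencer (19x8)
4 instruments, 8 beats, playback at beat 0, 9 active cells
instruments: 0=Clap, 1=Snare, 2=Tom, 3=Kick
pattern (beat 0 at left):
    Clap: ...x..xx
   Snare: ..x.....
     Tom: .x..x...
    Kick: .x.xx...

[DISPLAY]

      ▼1234567     
  Clap···█··██     
 Snare··█·····     
   Tom·█··█···     
  Kick·█·██···     
                   
                   
                   


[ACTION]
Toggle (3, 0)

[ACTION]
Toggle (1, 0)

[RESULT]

      ▼1234567     
  Clap···█··██     
 Snare█·█·····     
   Tom·█··█···     
  Kick██·██···     
                   
                   
                   


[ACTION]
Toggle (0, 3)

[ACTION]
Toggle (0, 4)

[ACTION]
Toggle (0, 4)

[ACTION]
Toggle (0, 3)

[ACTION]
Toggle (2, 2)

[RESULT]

      ▼1234567     
  Clap···█··██     
 Snare█·█·····     
   Tom·██·█···     
  Kick██·██···     
                   
                   
                   


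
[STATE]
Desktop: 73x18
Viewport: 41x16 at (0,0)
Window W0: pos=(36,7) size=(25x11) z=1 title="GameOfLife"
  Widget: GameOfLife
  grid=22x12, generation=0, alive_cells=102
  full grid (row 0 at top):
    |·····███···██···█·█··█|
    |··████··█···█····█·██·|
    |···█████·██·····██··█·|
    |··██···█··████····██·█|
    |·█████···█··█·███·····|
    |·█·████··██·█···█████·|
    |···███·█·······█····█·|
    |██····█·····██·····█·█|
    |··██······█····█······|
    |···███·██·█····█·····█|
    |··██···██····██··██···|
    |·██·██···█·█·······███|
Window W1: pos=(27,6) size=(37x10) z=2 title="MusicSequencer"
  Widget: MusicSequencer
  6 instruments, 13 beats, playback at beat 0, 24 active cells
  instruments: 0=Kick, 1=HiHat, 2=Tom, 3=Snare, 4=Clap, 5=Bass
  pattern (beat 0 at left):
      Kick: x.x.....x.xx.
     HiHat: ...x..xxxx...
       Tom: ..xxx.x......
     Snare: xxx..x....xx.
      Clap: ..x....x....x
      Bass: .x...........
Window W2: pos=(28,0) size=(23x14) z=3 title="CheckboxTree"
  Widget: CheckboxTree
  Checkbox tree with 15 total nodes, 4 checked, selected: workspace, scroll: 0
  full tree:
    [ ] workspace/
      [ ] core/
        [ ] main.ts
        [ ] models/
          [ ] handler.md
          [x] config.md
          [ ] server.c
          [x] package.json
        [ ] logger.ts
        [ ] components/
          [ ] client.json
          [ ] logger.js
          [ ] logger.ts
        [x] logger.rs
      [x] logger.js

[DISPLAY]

                            ┏━━━━━━━━━━━━
                            ┃ CheckboxTre
                            ┠────────────
                            ┃>[-] workspa
                            ┃   [-] core/
                            ┃     [ ] mai
                           ┏┃     [-] mod
                           ┃┃       [ ] h
                           ┠┃       [x] c
                           ┃┃       [ ] s
                           ┃┃       [x] p
                           ┃┃     [ ] log
                           ┃┃     [ ] com
                           ┃┗━━━━━━━━━━━━
                           ┃  Clap··█····
                           ┗━━━━━━━━━━━━━


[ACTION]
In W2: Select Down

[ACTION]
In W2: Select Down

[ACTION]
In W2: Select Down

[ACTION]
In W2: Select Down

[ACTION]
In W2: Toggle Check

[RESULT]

                            ┏━━━━━━━━━━━━
                            ┃ CheckboxTre
                            ┠────────────
                            ┃ [-] workspa
                            ┃   [-] core/
                            ┃     [ ] mai
                           ┏┃     [-] mod
                           ┃┃>      [x] h
                           ┠┃       [x] c
                           ┃┃       [ ] s
                           ┃┃       [x] p
                           ┃┃     [ ] log
                           ┃┃     [ ] com
                           ┃┗━━━━━━━━━━━━
                           ┃  Clap··█····
                           ┗━━━━━━━━━━━━━


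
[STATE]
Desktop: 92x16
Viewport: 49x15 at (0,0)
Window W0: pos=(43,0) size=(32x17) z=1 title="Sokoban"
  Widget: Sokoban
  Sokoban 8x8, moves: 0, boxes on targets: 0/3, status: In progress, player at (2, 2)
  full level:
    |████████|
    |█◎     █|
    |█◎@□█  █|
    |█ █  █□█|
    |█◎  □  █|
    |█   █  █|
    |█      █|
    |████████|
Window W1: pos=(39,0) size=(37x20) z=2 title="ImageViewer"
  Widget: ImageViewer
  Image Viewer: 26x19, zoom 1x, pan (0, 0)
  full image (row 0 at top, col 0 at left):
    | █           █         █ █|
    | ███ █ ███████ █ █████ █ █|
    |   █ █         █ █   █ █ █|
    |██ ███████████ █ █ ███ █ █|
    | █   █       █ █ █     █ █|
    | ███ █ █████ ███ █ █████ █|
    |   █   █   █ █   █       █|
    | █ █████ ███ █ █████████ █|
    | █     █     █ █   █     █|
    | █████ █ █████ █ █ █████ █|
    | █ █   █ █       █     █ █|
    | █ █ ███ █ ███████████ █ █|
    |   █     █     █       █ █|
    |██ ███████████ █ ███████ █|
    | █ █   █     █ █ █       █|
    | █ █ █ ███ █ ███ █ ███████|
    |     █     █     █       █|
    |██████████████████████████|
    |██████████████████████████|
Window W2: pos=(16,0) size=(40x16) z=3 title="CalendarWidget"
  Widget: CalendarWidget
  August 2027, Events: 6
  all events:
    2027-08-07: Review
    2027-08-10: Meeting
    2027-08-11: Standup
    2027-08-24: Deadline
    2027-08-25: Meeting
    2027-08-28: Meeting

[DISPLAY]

                ┏━━━━━━━━━━━━━━━━━━━━━━━━━━━━━━━━
                ┃ CalendarWidget                 
                ┠────────────────────────────────
                ┃             August 2027        
                ┃Mo Tu We Th Fr Sa Su            
                ┃                   1            
                ┃ 2  3  4  5  6  7*  8           
                ┃ 9 10* 11* 12 13 14 15          
                ┃16 17 18 19 20 21 22            
                ┃23 24* 25* 26 27 28* 29         
                ┃30 31                           
                ┃                                
                ┃                                
                ┃                                
                ┃                                


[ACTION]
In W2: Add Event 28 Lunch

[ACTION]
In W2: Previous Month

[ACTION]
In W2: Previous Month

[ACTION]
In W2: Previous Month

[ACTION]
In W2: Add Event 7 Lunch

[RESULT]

                ┏━━━━━━━━━━━━━━━━━━━━━━━━━━━━━━━━
                ┃ CalendarWidget                 
                ┠────────────────────────────────
                ┃               May 2027         
                ┃Mo Tu We Th Fr Sa Su            
                ┃                1  2            
                ┃ 3  4  5  6  7*  8  9           
                ┃10 11 12 13 14 15 16            
                ┃17 18 19 20 21 22 23            
                ┃24 25 26 27 28 29 30            
                ┃31                              
                ┃                                
                ┃                                
                ┃                                
                ┃                                


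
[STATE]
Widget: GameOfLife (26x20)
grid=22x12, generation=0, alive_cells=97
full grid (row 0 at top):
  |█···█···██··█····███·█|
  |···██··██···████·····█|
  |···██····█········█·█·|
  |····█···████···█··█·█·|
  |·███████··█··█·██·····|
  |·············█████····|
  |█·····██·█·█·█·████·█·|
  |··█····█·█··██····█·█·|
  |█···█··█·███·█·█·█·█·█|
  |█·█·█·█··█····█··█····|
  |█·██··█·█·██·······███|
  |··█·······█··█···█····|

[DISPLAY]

Gen: 0                    
█···█···██··█····███·█    
···██··██···████·····█    
···██····█········█·█·    
····█···████···█··█·█·    
·███████··█··█·██·····    
·············█████····    
█·····██·█·█·█·████·█·    
··█····█·█··██····█·█·    
█···█··█·███·█·█·█·█·█    
█·█·█·█··█····█··█····    
█·██··█·█·██·······███    
··█·······█··█···█····    
                          
                          
                          
                          
                          
                          
                          


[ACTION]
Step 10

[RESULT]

Gen: 10                   
···█████··············    
··██·████···········█·    
··█·····██····█····█··    
·█·█····███···█·····█·    
·█······██··········██    
·█··█···········██····    
···········███·······█    
·█·█················██    
█··█·················█    
█··█················██    
█··█··············██·█    
·███···············███    
                          
                          
                          
                          
                          
                          
                          


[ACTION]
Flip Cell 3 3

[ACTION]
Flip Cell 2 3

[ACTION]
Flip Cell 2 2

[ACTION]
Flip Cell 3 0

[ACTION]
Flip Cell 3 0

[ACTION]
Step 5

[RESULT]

Gen: 15                   
··█······█············    
·█·█····███···········    
·██····█···█··········    
·█·█····██············    
···██·······█·········    
··········█···········    
··········█·█·······█·    
···········██······█·█    
·····················█    
··██··············█··█    
·█··█·················    
··················██··    
                          
                          
                          
                          
                          
                          
                          


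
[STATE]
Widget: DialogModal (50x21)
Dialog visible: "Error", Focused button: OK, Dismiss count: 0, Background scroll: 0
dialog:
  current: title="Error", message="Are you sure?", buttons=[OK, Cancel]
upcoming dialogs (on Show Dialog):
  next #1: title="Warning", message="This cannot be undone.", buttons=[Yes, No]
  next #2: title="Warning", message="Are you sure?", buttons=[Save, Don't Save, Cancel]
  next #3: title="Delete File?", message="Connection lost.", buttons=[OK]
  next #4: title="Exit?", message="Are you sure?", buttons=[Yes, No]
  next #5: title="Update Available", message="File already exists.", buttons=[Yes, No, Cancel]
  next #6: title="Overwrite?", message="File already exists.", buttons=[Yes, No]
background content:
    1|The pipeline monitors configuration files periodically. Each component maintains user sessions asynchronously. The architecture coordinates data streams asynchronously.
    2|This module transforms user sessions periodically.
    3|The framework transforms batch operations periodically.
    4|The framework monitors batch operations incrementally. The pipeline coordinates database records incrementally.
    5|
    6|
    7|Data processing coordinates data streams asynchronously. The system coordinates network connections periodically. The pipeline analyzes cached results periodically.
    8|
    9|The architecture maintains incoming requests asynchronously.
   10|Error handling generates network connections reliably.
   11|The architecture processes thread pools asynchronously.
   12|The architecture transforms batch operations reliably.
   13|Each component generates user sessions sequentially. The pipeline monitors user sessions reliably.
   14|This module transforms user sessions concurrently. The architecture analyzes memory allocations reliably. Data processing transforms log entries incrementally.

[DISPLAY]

The pipeline monitors configuration files periodic
This module transforms user sessions periodically.
The framework transforms batch operations periodic
The framework monitors batch operations incrementa
                                                  
                                                  
Data processing coordinates data streams asynchron
                                                  
The architecture┌───────────────┐ng requests async
Error handling g│     Error     │connections relia
The architecture│ Are you sure? │ pools asynchrono
The architecture│ [OK]  Cancel  │ operations relia
Each component g└───────────────┘sions sequentiall
This module transforms user sessions concurrently.
                                                  
                                                  
                                                  
                                                  
                                                  
                                                  
                                                  


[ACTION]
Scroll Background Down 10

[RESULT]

The architecture processes thread pools asynchrono
The architecture transforms batch operations relia
Each component generates user sessions sequentiall
This module transforms user sessions concurrently.
                                                  
                                                  
                                                  
                                                  
                ┌───────────────┐                 
                │     Error     │                 
                │ Are you sure? │                 
                │ [OK]  Cancel  │                 
                └───────────────┘                 
                                                  
                                                  
                                                  
                                                  
                                                  
                                                  
                                                  
                                                  


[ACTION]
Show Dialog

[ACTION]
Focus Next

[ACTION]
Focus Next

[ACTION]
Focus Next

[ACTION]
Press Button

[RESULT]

The architecture processes thread pools asynchrono
The architecture transforms batch operations relia
Each component generates user sessions sequentiall
This module transforms user sessions concurrently.
                                                  
                                                  
                                                  
                                                  
                                                  
                                                  
                                                  
                                                  
                                                  
                                                  
                                                  
                                                  
                                                  
                                                  
                                                  
                                                  
                                                  


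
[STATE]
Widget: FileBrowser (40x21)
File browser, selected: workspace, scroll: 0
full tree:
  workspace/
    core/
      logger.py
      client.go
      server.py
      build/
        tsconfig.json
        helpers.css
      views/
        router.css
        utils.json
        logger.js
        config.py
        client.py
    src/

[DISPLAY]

> [-] workspace/                        
    [+] core/                           
    [+] src/                            
                                        
                                        
                                        
                                        
                                        
                                        
                                        
                                        
                                        
                                        
                                        
                                        
                                        
                                        
                                        
                                        
                                        
                                        


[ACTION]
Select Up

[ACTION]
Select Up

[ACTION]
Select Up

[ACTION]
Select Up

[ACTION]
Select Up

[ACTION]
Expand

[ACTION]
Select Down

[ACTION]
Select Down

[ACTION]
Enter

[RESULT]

  [-] workspace/                        
    [+] core/                           
  > [-] src/                            
                                        
                                        
                                        
                                        
                                        
                                        
                                        
                                        
                                        
                                        
                                        
                                        
                                        
                                        
                                        
                                        
                                        
                                        


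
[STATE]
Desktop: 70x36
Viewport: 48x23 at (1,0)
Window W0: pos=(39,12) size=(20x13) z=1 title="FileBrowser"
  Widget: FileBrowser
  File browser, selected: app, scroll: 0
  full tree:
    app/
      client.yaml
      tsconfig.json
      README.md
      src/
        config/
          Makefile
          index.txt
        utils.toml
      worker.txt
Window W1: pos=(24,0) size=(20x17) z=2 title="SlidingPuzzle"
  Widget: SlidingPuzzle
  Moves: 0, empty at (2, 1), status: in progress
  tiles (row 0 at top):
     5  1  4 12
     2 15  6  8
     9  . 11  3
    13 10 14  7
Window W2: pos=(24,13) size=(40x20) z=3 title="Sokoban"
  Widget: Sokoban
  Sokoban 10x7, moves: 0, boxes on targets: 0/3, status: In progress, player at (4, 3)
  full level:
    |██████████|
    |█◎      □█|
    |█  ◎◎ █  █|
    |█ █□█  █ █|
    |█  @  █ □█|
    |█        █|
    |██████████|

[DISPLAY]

                       ┏━━━━━━━━━━━━━━━━━━┓     
                       ┃ SlidingPuzzle    ┃     
                       ┠──────────────────┨     
                       ┃┌────┬────┬────┬──┃     
                       ┃│  5 │  1 │  4 │ 1┃     
                       ┃├────┼────┼────┼──┃     
                       ┃│  2 │ 15 │  6 │  ┃     
                       ┃├────┼────┼────┼──┃     
                       ┃│  9 │    │ 11 │  ┃     
                       ┃├────┼────┼────┼──┃     
                       ┃│ 13 │ 10 │ 14 │  ┃     
                       ┃└────┴────┴────┴──┃     
                       ┃Moves: 0          ┃━━━━━
                       ┏━━━━━━━━━━━━━━━━━━━━━━━━
                       ┃ Sokoban                
                       ┠────────────────────────
                       ┃██████████              
                       ┃█◎      □█              
                       ┃█  ◎◎ █  █              
                       ┃█ █□█  █ █              
                       ┃█  @  █ □█              
                       ┃█        █              
                       ┃██████████              


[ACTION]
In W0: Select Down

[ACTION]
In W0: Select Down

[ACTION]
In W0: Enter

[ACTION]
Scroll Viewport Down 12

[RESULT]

                       ┃Moves: 0          ┃━━━━━
                       ┏━━━━━━━━━━━━━━━━━━━━━━━━
                       ┃ Sokoban                
                       ┠────────────────────────
                       ┃██████████              
                       ┃█◎      □█              
                       ┃█  ◎◎ █  █              
                       ┃█ █□█  █ █              
                       ┃█  @  █ □█              
                       ┃█        █              
                       ┃██████████              
                       ┃Moves: 0  0/3           
                       ┃                        
                       ┃                        
                       ┃                        
                       ┃                        
                       ┃                        
                       ┃                        
                       ┃                        
                       ┃                        
                       ┗━━━━━━━━━━━━━━━━━━━━━━━━
                                                
                                                


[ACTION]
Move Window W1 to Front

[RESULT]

                       ┃Moves: 0          ┃━━━━━
                       ┃                  ┃━━━━━
                       ┃                  ┃     
                       ┃                  ┃─────
                       ┗━━━━━━━━━━━━━━━━━━┛     
                       ┃█◎      □█              
                       ┃█  ◎◎ █  █              
                       ┃█ █□█  █ █              
                       ┃█  @  █ □█              
                       ┃█        █              
                       ┃██████████              
                       ┃Moves: 0  0/3           
                       ┃                        
                       ┃                        
                       ┃                        
                       ┃                        
                       ┃                        
                       ┃                        
                       ┃                        
                       ┃                        
                       ┗━━━━━━━━━━━━━━━━━━━━━━━━
                                                
                                                


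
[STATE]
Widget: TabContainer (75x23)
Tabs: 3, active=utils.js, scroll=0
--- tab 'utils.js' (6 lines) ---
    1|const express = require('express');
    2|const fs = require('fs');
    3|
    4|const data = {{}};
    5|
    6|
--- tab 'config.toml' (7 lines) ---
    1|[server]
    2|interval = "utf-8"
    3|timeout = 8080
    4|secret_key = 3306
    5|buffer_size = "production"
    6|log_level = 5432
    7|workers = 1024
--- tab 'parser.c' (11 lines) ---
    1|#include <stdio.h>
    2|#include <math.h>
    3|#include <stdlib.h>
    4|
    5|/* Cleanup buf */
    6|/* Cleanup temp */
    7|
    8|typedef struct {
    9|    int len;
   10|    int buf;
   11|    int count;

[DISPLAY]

[utils.js]│ config.toml │ parser.c                                         
───────────────────────────────────────────────────────────────────────────
const express = require('express');                                        
const fs = require('fs');                                                  
                                                                           
const data = {{}};                                                         
                                                                           
                                                                           
                                                                           
                                                                           
                                                                           
                                                                           
                                                                           
                                                                           
                                                                           
                                                                           
                                                                           
                                                                           
                                                                           
                                                                           
                                                                           
                                                                           
                                                                           


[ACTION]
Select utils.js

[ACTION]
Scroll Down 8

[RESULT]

[utils.js]│ config.toml │ parser.c                                         
───────────────────────────────────────────────────────────────────────────
                                                                           
                                                                           
                                                                           
                                                                           
                                                                           
                                                                           
                                                                           
                                                                           
                                                                           
                                                                           
                                                                           
                                                                           
                                                                           
                                                                           
                                                                           
                                                                           
                                                                           
                                                                           
                                                                           
                                                                           
                                                                           


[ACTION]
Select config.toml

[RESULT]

 utils.js │[config.toml]│ parser.c                                         
───────────────────────────────────────────────────────────────────────────
[server]                                                                   
interval = "utf-8"                                                         
timeout = 8080                                                             
secret_key = 3306                                                          
buffer_size = "production"                                                 
log_level = 5432                                                           
workers = 1024                                                             
                                                                           
                                                                           
                                                                           
                                                                           
                                                                           
                                                                           
                                                                           
                                                                           
                                                                           
                                                                           
                                                                           
                                                                           
                                                                           
                                                                           


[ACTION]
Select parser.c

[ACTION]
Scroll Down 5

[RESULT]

 utils.js │ config.toml │[parser.c]                                        
───────────────────────────────────────────────────────────────────────────
/* Cleanup temp */                                                         
                                                                           
typedef struct {                                                           
    int len;                                                               
    int buf;                                                               
    int count;                                                             
                                                                           
                                                                           
                                                                           
                                                                           
                                                                           
                                                                           
                                                                           
                                                                           
                                                                           
                                                                           
                                                                           
                                                                           
                                                                           
                                                                           
                                                                           


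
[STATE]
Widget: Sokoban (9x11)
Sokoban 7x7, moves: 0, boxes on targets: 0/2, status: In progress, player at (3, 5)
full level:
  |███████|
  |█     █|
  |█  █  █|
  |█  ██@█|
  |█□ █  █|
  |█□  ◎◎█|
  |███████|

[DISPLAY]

███████  
█     █  
█  █  █  
█  ██@█  
█□ █  █  
█□  ◎◎█  
███████  
Moves: 0 
         
         
         


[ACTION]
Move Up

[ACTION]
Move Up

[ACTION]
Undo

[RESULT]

███████  
█     █  
█  █ @█  
█  ██ █  
█□ █  █  
█□  ◎◎█  
███████  
Moves: 1 
         
         
         


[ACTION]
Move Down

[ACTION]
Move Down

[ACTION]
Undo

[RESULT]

███████  
█     █  
█  █  █  
█  ██@█  
█□ █  █  
█□  ◎◎█  
███████  
Moves: 2 
         
         
         


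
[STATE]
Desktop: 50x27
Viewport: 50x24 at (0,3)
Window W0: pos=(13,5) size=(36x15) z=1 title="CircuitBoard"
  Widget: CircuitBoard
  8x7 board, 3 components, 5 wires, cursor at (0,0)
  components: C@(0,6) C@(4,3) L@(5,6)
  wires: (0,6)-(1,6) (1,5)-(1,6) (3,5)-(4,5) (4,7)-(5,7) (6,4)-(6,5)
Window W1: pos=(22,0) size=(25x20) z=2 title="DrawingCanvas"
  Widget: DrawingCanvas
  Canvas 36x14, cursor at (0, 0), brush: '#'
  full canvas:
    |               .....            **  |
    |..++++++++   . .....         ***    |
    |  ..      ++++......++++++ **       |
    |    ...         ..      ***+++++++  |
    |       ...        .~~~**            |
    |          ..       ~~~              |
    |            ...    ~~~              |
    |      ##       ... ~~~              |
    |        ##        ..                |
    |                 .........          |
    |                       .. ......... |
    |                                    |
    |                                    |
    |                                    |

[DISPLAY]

                      ┃+              .....   ┃   
                      ┃..++++++++   . .....   ┃   
             ┏━━━━━━━━┃  ..      ++++......+++┃━┓ 
             ┃ Circuit┃    ...         ..     ┃ ┃ 
             ┠────────┃       ...        .~~~*┃─┨ 
             ┃   0 1 2┃          ..       ~~~ ┃ ┃ 
             ┃0  [.]  ┃            ...    ~~~ ┃ ┃ 
             ┃        ┃      ##       ... ~~~ ┃ ┃ 
             ┃1       ┃        ##        ..   ┃ ┃ 
             ┃        ┃                 ......┃ ┃ 
             ┃2       ┃                       ┃ ┃ 
             ┃        ┃                       ┃ ┃ 
             ┃3       ┃                       ┃ ┃ 
             ┃        ┃                       ┃ ┃ 
             ┃4       ┃                       ┃ ┃ 
             ┃        ┃                       ┃ ┃ 
             ┗━━━━━━━━┗━━━━━━━━━━━━━━━━━━━━━━━┛━┛ 
                                                  
                                                  
                                                  
                                                  
                                                  
                                                  
                                                  


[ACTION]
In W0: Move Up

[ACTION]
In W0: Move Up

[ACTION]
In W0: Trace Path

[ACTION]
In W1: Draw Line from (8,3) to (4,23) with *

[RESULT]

                      ┃+              .....   ┃   
                      ┃..++++++++   . .....   ┃   
             ┏━━━━━━━━┃  ..      ++++......+++┃━┓ 
             ┃ Circuit┃    ...         ..     ┃ ┃ 
             ┠────────┃       ...        .~~**┃─┨ 
             ┃   0 1 2┃          ..    *****~ ┃ ┃ 
             ┃0  [.]  ┃           *****   ~~~ ┃ ┃ 
             ┃        ┃      *****    ... ~~~ ┃ ┃ 
             ┃1       ┃   ***  ##        ..   ┃ ┃ 
             ┃        ┃                 ......┃ ┃ 
             ┃2       ┃                       ┃ ┃ 
             ┃        ┃                       ┃ ┃ 
             ┃3       ┃                       ┃ ┃ 
             ┃        ┃                       ┃ ┃ 
             ┃4       ┃                       ┃ ┃ 
             ┃        ┃                       ┃ ┃ 
             ┗━━━━━━━━┗━━━━━━━━━━━━━━━━━━━━━━━┛━┛ 
                                                  
                                                  
                                                  
                                                  
                                                  
                                                  
                                                  


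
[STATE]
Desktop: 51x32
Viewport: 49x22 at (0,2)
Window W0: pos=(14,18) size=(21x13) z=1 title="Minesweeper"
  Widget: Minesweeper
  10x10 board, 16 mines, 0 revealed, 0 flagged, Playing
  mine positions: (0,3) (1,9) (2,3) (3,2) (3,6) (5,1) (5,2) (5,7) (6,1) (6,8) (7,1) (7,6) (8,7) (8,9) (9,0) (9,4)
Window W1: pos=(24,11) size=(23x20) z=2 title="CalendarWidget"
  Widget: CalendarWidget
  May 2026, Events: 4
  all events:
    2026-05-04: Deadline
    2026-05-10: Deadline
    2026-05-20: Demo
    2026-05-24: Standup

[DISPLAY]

                                                 
                                                 
                                                 
                                                 
                                                 
                                                 
                                                 
                                                 
                                                 
                        ┏━━━━━━━━━━━━━━━━━━━━━┓  
                        ┃ CalendarWidget      ┃  
                        ┠─────────────────────┨  
                        ┃       May 2026      ┃  
                        ┃Mo Tu We Th Fr Sa Su ┃  
                        ┃             1  2  3 ┃  
                        ┃ 4*  5  6  7  8  9 10┃  
              ┏━━━━━━━━━┃11 12 13 14 15 16 17 ┃  
              ┃ Mineswee┃18 19 20* 21 22 23 24┃  
              ┠─────────┃25 26 27 28 29 30 31 ┃  
              ┃■■■■■■■■■┃                     ┃  
              ┃■■■■■■■■■┃                     ┃  
              ┃■■■■■■■■■┃                     ┃  


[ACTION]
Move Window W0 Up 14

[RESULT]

                                                 
                                                 
              ┏━━━━━━━━━━━━━━━━━━━┓              
              ┃ Minesweeper       ┃              
              ┠───────────────────┨              
              ┃■■■■■■■■■■         ┃              
              ┃■■■■■■■■■■         ┃              
              ┃■■■■■■■■■■         ┃              
              ┃■■■■■■■■■■         ┃              
              ┃■■■■■■■■■┏━━━━━━━━━━━━━━━━━━━━━┓  
              ┃■■■■■■■■■┃ CalendarWidget      ┃  
              ┃■■■■■■■■■┠─────────────────────┨  
              ┃■■■■■■■■■┃       May 2026      ┃  
              ┃■■■■■■■■■┃Mo Tu We Th Fr Sa Su ┃  
              ┗━━━━━━━━━┃             1  2  3 ┃  
                        ┃ 4*  5  6  7  8  9 10┃  
                        ┃11 12 13 14 15 16 17 ┃  
                        ┃18 19 20* 21 22 23 24┃  
                        ┃25 26 27 28 29 30 31 ┃  
                        ┃                     ┃  
                        ┃                     ┃  
                        ┃                     ┃  


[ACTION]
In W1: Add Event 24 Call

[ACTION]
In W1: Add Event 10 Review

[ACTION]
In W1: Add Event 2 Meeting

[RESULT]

                                                 
                                                 
              ┏━━━━━━━━━━━━━━━━━━━┓              
              ┃ Minesweeper       ┃              
              ┠───────────────────┨              
              ┃■■■■■■■■■■         ┃              
              ┃■■■■■■■■■■         ┃              
              ┃■■■■■■■■■■         ┃              
              ┃■■■■■■■■■■         ┃              
              ┃■■■■■■■■■┏━━━━━━━━━━━━━━━━━━━━━┓  
              ┃■■■■■■■■■┃ CalendarWidget      ┃  
              ┃■■■■■■■■■┠─────────────────────┨  
              ┃■■■■■■■■■┃       May 2026      ┃  
              ┃■■■■■■■■■┃Mo Tu We Th Fr Sa Su ┃  
              ┗━━━━━━━━━┃             1  2*  3┃  
                        ┃ 4*  5  6  7  8  9 10┃  
                        ┃11 12 13 14 15 16 17 ┃  
                        ┃18 19 20* 21 22 23 24┃  
                        ┃25 26 27 28 29 30 31 ┃  
                        ┃                     ┃  
                        ┃                     ┃  
                        ┃                     ┃  
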